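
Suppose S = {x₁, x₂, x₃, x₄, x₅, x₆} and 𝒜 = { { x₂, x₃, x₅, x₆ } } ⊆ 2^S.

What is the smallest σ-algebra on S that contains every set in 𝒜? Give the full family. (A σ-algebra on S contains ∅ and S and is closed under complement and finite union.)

Start: 𝒜 ∪ {∅, S} = { {  }, { x₂, x₃, x₅, x₆ }, S }.
Round 1 (1 new):
  { x₁, x₄ }  = ᶜ of { x₂, x₃, x₅, x₆ }
  [4 total]
Round 2 adds nothing — fixpoint reached.

|σ(𝒜)| = 4.  σ(𝒜) = { {  }, { x₁, x₄ }, { x₂, x₃, x₅, x₆ }, S }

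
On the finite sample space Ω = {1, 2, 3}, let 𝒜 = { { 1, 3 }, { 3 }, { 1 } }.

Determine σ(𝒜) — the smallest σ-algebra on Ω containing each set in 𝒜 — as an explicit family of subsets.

Answer: σ(𝒜) = { {  }, { 1 }, { 2 }, { 3 }, { 1, 2 }, { 1, 3 }, { 2, 3 }, Ω }

Derivation:
Initial family (5 sets): { {  }, { 1 }, { 3 }, { 1, 3 }, Ω }.
Step 1: 3 new —
  { 2 }  = Ω∖{ 1, 3 }
  { 1, 2 }  = Ω∖{ 3 }
  { 2, 3 }  = Ω∖{ 1 }
  |family| = 8
After Step 2 the family is unchanged; done.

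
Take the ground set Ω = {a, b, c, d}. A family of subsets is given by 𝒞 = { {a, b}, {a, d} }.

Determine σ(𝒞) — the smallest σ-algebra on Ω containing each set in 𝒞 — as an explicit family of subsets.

Begin from { {}, {a, b}, {a, d}, Ω } (that is, 𝒞 plus ∅ and Ω).
Pass 1: 3 new —
  {b, c}  = ᶜ of {a, d}
  {c, d}  = ᶜ of {a, b}
  {a, b, d}  = {a, b} ∪ {a, d}
  (now 7)
Pass 2. New:
  {c}  = ᶜ of {a, b, d}
  {a, b, c}  = {b, c} ∪ {a, b}
  {a, c, d}  = {c, d} ∪ {a, d}
  {b, c, d}  = {c, d} ∪ {b, c}
  (now 11)
Pass 3: +3 →
  {a}  = ᶜ of {b, c, d}
  {b}  = ᶜ of {a, c, d}
  {d}  = ᶜ of {a, b, c}
  (now 14)
Pass 4 adds 2:
  {a, c}  = {c} ∪ {a}
  {b, d}  = {d} ∪ {b}
  (now 16)
Pass 5: closed — nothing new.

|σ(𝒞)| = 16.  σ(𝒞) = { {}, {a}, {b}, {c}, {d}, {a, b}, {a, c}, {a, d}, {b, c}, {b, d}, {c, d}, {a, b, c}, {a, b, d}, {a, c, d}, {b, c, d}, Ω }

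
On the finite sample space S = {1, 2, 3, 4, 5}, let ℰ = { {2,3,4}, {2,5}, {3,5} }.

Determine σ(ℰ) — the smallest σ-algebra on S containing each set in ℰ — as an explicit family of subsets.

Answer: σ(ℰ) = { ∅, {1}, {2}, {3}, {4}, {5}, {1,2}, {1,3}, {1,4}, {1,5}, {2,3}, {2,4}, {2,5}, {3,4}, {3,5}, {4,5}, {1,2,3}, {1,2,4}, {1,2,5}, {1,3,4}, {1,3,5}, {1,4,5}, {2,3,4}, {2,3,5}, {2,4,5}, {3,4,5}, {1,2,3,4}, {1,2,3,5}, {1,2,4,5}, {1,3,4,5}, {2,3,4,5}, S }

Derivation:
Begin from { ∅, {2,5}, {3,5}, {2,3,4}, S } (that is, ℰ plus ∅ and S).
Round 1 adds 5:
  {1,5}  = S∖{2,3,4}
  {1,2,4}  = S∖{3,5}
  {1,3,4}  = S∖{2,5}
  {2,3,5}  = {2,5} ∪ {3,5}
  {2,3,4,5}  = {2,5} ∪ {2,3,4}
  |family| = 10
Round 2 (8 new):
  {1}  = S∖{2,3,4,5}
  {1,4}  = S∖{2,3,5}
  {1,2,5}  = {2,5} ∪ {1,5}
  {1,3,5}  = {1,5} ∪ {3,5}
  {1,2,3,4}  = {2,3,4} ∪ {1,2,4}
  {1,2,3,5}  = {2,3,5} ∪ {1,5}
  {1,2,4,5}  = {2,5} ∪ {1,2,4}
  {1,3,4,5}  = {1,3,4} ∪ {1,5}
  |family| = 18
Round 3: 7 new —
  {2}  = S∖{1,3,4,5}
  {3}  = S∖{1,2,4,5}
  {4}  = S∖{1,2,3,5}
  {5}  = S∖{1,2,3,4}
  {2,4}  = S∖{1,3,5}
  {3,4}  = S∖{1,2,5}
  {1,4,5}  = {1,4} ∪ {1,5}
  |family| = 25
Round 4 (6 new):
  {1,2}  = {2} ∪ {1}
  {1,3}  = {3} ∪ {1}
  {2,3}  = S∖{1,4,5}
  {4,5}  = {5} ∪ {4}
  {2,4,5}  = {2,5} ∪ {4}
  {3,4,5}  = {3,4} ∪ {5}
  |family| = 31
Round 5 (1 new):
  {1,2,3}  = S∖{4,5}
  |family| = 32
Round 6: closed — nothing new.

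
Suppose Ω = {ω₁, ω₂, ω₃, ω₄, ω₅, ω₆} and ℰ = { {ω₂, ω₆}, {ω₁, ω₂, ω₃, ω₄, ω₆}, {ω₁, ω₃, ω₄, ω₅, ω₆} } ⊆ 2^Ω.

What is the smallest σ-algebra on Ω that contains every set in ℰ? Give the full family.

Start: ℰ ∪ {∅, Ω} = { ∅, {ω₂, ω₆}, {ω₁, ω₂, ω₃, ω₄, ω₆}, {ω₁, ω₃, ω₄, ω₅, ω₆}, Ω }.
Iteration 1 (3 new):
  {ω₂}  = complement {ω₁, ω₃, ω₄, ω₅, ω₆}
  {ω₅}  = complement {ω₁, ω₂, ω₃, ω₄, ω₆}
  {ω₁, ω₃, ω₄, ω₅}  = complement {ω₂, ω₆}
  [8 total]
Iteration 2: +3 →
  {ω₂, ω₅}  = {ω₂} ∪ {ω₅}
  {ω₂, ω₅, ω₆}  = {ω₂, ω₆} ∪ {ω₅}
  {ω₁, ω₂, ω₃, ω₄, ω₅}  = {ω₂} ∪ {ω₁, ω₃, ω₄, ω₅}
  [11 total]
Iteration 3: +3 →
  {ω₆}  = complement {ω₁, ω₂, ω₃, ω₄, ω₅}
  {ω₁, ω₃, ω₄}  = complement {ω₂, ω₅, ω₆}
  {ω₁, ω₃, ω₄, ω₆}  = complement {ω₂, ω₅}
  [14 total]
Iteration 4: 2 new —
  {ω₅, ω₆}  = {ω₅} ∪ {ω₆}
  {ω₁, ω₂, ω₃, ω₄}  = {ω₁, ω₃, ω₄} ∪ {ω₂}
  [16 total]
Iteration 5: already closed under ᶜ and ∪.

Therefore σ(ℰ) = { ∅, {ω₂}, {ω₅}, {ω₆}, {ω₂, ω₅}, {ω₂, ω₆}, {ω₅, ω₆}, {ω₁, ω₃, ω₄}, {ω₂, ω₅, ω₆}, {ω₁, ω₂, ω₃, ω₄}, {ω₁, ω₃, ω₄, ω₅}, {ω₁, ω₃, ω₄, ω₆}, {ω₁, ω₂, ω₃, ω₄, ω₅}, {ω₁, ω₂, ω₃, ω₄, ω₆}, {ω₁, ω₃, ω₄, ω₅, ω₆}, Ω } (|σ(ℰ)| = 16).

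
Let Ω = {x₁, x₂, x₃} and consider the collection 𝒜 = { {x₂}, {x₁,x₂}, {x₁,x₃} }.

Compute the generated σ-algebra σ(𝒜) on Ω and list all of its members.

|σ(𝒜)| = 8.  σ(𝒜) = { {}, {x₁}, {x₂}, {x₃}, {x₁,x₂}, {x₁,x₃}, {x₂,x₃}, Ω }

Derivation:
Seed the family with 𝒜 together with ∅ and Ω: { {}, {x₂}, {x₁,x₂}, {x₁,x₃}, Ω }.
Iteration 1 adds 1:
  {x₃}  = Ω∖{x₁,x₂}
  [6 total]
Iteration 2: +1 →
  {x₂,x₃}  = {x₃} ∪ {x₂}
  [7 total]
Iteration 3: 1 new —
  {x₁}  = Ω∖{x₂,x₃}
  [8 total]
Iteration 4: closed — nothing new.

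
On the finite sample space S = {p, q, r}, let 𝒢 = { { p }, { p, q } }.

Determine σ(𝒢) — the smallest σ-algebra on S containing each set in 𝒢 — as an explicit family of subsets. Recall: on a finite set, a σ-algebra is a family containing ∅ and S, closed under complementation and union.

|σ(𝒢)| = 8.  σ(𝒢) = { ∅, { p }, { q }, { r }, { p, q }, { p, r }, { q, r }, S }

Trace:
Seed the family with 𝒢 together with ∅ and S: { ∅, { p }, { p, q }, S }.
Pass 1. New:
  { r }  = complement { p, q }
  { q, r }  = complement { p }
  |family| = 6
Pass 2: 1 new —
  { p, r }  = { r } ∪ { p }
  |family| = 7
Pass 3: +1 →
  { q }  = complement { p, r }
  |family| = 8
After Pass 4 the family is unchanged; done.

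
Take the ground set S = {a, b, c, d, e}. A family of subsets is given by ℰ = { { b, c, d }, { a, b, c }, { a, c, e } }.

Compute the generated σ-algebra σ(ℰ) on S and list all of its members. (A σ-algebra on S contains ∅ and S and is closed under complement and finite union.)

Take S₀ = ℰ ∪ {∅, S} = { ∅, { a, b, c }, { a, c, e }, { b, c, d }, S }.
Round 1 (5 new):
  { a, e }  = complement { b, c, d }
  { b, d }  = complement { a, c, e }
  { d, e }  = complement { a, b, c }
  { a, b, c, d }  = { a, b, c } ∪ { b, c, d }
  { a, b, c, e }  = { a, b, c } ∪ { a, c, e }
  (now 10)
Round 2. New:
  { d }  = complement { a, b, c, e }
  { e }  = complement { a, b, c, d }
  { a, d, e }  = { d, e } ∪ { a, e }
  { b, d, e }  = { d, e } ∪ { b, d }
  { a, b, d, e }  = { a, e } ∪ { b, d }
  { a, c, d, e }  = { a, c, e } ∪ { d, e }
  { b, c, d, e }  = { b, c, d } ∪ { d, e }
  (now 17)
Round 3 adds 5:
  { a }  = complement { b, c, d, e }
  { b }  = complement { a, c, d, e }
  { c }  = complement { a, b, d, e }
  { a, c }  = complement { b, d, e }
  { b, c }  = complement { a, d, e }
  (now 22)
Round 4: 10 new —
  { a, b }  = { b } ∪ { a }
  { a, d }  = { d } ∪ { a }
  { b, e }  = { b } ∪ { e }
  { c, d }  = { c } ∪ { d }
  { c, e }  = { e } ∪ { c }
  { a, b, d }  = { b, d } ∪ { a }
  { a, b, e }  = { b } ∪ { a, e }
  { a, c, d }  = { a, c } ∪ { d }
  { b, c, e }  = { e } ∪ { b, c }
  { c, d, e }  = { d, e } ∪ { c }
  (now 32)
Round 5: no new sets; the family is a σ-algebra.

Therefore σ(ℰ) = { ∅, { a }, { b }, { c }, { d }, { e }, { a, b }, { a, c }, { a, d }, { a, e }, { b, c }, { b, d }, { b, e }, { c, d }, { c, e }, { d, e }, { a, b, c }, { a, b, d }, { a, b, e }, { a, c, d }, { a, c, e }, { a, d, e }, { b, c, d }, { b, c, e }, { b, d, e }, { c, d, e }, { a, b, c, d }, { a, b, c, e }, { a, b, d, e }, { a, c, d, e }, { b, c, d, e }, S } (|σ(ℰ)| = 32).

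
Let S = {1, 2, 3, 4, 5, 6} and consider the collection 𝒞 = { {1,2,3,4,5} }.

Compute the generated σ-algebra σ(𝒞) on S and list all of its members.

σ(𝒞) = { {}, {6}, {1,2,3,4,5}, S }

Check:
Begin from { {}, {1,2,3,4,5}, S } (that is, 𝒞 plus ∅ and S).
Pass 1: +1 →
  {6}  = ᶜ of {1,2,3,4,5}
Pass 2 adds nothing — fixpoint reached.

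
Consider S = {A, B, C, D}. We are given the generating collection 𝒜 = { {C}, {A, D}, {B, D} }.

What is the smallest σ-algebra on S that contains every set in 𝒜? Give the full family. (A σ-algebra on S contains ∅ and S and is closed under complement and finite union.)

Answer: σ(𝒜) = { ∅, {A}, {B}, {C}, {D}, {A, B}, {A, C}, {A, D}, {B, C}, {B, D}, {C, D}, {A, B, C}, {A, B, D}, {A, C, D}, {B, C, D}, S }

Derivation:
Seed the family with 𝒜 together with ∅ and S: { ∅, {C}, {A, D}, {B, D}, S }.
Step 1. New:
  {A, C}  = complement {B, D}
  {B, C}  = complement {A, D}
  {A, B, D}  = complement {C}
  {A, C, D}  = {C} ∪ {A, D}
  {B, C, D}  = {C} ∪ {B, D}
  [10 total]
Step 2 (3 new):
  {A}  = complement {B, C, D}
  {B}  = complement {A, C, D}
  {A, B, C}  = {B, C} ∪ {A, C}
  [13 total]
Step 3: +2 →
  {D}  = complement {A, B, C}
  {A, B}  = {B} ∪ {A}
  [15 total]
Step 4: +1 →
  {C, D}  = complement {A, B}
  [16 total]
Step 5 adds nothing — fixpoint reached.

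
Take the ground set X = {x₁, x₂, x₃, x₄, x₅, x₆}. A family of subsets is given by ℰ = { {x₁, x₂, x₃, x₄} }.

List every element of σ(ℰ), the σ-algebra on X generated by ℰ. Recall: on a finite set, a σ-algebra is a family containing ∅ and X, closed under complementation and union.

Start: ℰ ∪ {∅, X} = { {}, {x₁, x₂, x₃, x₄}, X }.
Round 1. New:
  {x₅, x₆}  = complement {x₁, x₂, x₃, x₄}
  — 4 sets.
Round 2: no new sets; the family is a σ-algebra.

Therefore σ(ℰ) = { {}, {x₅, x₆}, {x₁, x₂, x₃, x₄}, X } (|σ(ℰ)| = 4).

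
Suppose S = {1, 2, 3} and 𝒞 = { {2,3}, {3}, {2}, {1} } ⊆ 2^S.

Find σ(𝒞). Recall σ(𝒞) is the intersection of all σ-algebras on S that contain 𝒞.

|σ(𝒞)| = 8.  σ(𝒞) = { {}, {1}, {2}, {3}, {1,2}, {1,3}, {2,3}, S }

Check:
Seed the family with 𝒞 together with ∅ and S: { {}, {1}, {2}, {3}, {2,3}, S }.
Step 1 (2 new):
  {1,2}  = ᶜ of {3}
  {1,3}  = ᶜ of {2}
  |family| = 8
Step 2 adds nothing — fixpoint reached.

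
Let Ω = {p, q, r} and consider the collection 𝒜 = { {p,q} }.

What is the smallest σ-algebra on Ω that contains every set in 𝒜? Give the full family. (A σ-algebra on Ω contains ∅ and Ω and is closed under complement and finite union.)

Seed the family with 𝒜 together with ∅ and Ω: { ∅, {p,q}, Ω }.
Iteration 1 adds 1:
  {r}  = complement {p,q}
Iteration 2: closed — nothing new.

Hence σ(𝒜) has 4 members: { ∅, {r}, {p,q}, Ω }.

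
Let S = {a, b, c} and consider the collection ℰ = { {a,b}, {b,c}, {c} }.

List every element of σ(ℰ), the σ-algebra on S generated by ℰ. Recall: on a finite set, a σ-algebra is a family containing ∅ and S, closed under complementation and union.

σ(ℰ) = { {}, {a}, {b}, {c}, {a,b}, {a,c}, {b,c}, S }

Check:
Start: ℰ ∪ {∅, S} = { {}, {c}, {a,b}, {b,c}, S }.
Round 1: +1 →
  {a}  = complement {b,c}
Round 2: 1 new —
  {a,c}  = {c} ∪ {a}
Round 3 adds 1:
  {b}  = complement {a,c}
Round 4: closed — nothing new.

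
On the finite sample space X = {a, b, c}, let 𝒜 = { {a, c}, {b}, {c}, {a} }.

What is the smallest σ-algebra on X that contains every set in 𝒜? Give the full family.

σ(𝒜) (8 sets): { {}, {a}, {b}, {c}, {a, b}, {a, c}, {b, c}, X }

Check:
Take S₀ = 𝒜 ∪ {∅, X} = { {}, {a}, {b}, {c}, {a, c}, X }.
Round 1 (2 new):
  {a, b}  = {c}ᶜ
  {b, c}  = {a}ᶜ
After Round 2 the family is unchanged; done.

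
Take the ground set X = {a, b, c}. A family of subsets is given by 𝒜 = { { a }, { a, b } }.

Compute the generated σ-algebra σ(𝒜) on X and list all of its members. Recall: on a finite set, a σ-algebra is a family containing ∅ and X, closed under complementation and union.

Take S₀ = 𝒜 ∪ {∅, X} = { {  }, { a }, { a, b }, X }.
Step 1: +2 →
  { c }  = complement { a, b }
  { b, c }  = complement { a }
  — 6 sets.
Step 2. New:
  { a, c }  = { c } ∪ { a }
  — 7 sets.
Step 3 (1 new):
  { b }  = complement { a, c }
  — 8 sets.
Step 4: stable.

Hence σ(𝒜) has 8 members: { {  }, { a }, { b }, { c }, { a, b }, { a, c }, { b, c }, X }.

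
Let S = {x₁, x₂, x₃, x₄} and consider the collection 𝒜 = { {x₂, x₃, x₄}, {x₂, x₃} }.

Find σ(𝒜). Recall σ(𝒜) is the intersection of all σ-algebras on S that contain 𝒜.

|σ(𝒜)| = 8.  σ(𝒜) = { ∅, {x₁}, {x₄}, {x₁, x₄}, {x₂, x₃}, {x₁, x₂, x₃}, {x₂, x₃, x₄}, S }

Derivation:
Begin from { ∅, {x₂, x₃}, {x₂, x₃, x₄}, S } (that is, 𝒜 plus ∅ and S).
Pass 1 (2 new):
  {x₁}  = ᶜ of {x₂, x₃, x₄}
  {x₁, x₄}  = ᶜ of {x₂, x₃}
  |family| = 6
Pass 2 adds 1:
  {x₁, x₂, x₃}  = {x₂, x₃} ∪ {x₁}
  |family| = 7
Pass 3: +1 →
  {x₄}  = ᶜ of {x₁, x₂, x₃}
  |family| = 8
Pass 4 adds nothing — fixpoint reached.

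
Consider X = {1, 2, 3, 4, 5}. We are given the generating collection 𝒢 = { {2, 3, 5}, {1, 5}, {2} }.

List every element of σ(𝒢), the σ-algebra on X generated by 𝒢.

Begin from { {}, {2}, {1, 5}, {2, 3, 5}, X } (that is, 𝒢 plus ∅ and X).
Step 1. New:
  {1, 4}  = {2, 3, 5}ᶜ
  {1, 2, 5}  = {1, 5} ∪ {2}
  {2, 3, 4}  = {1, 5}ᶜ
  {1, 2, 3, 5}  = {2, 3, 5} ∪ {1, 5}
  {1, 3, 4, 5}  = {2}ᶜ
  (now 10)
Step 2: +7 →
  {4}  = {1, 2, 3, 5}ᶜ
  {3, 4}  = {1, 2, 5}ᶜ
  {1, 2, 4}  = {2} ∪ {1, 4}
  {1, 4, 5}  = {1, 4} ∪ {1, 5}
  {1, 2, 3, 4}  = {2, 3, 4} ∪ {1, 4}
  {1, 2, 4, 5}  = {1, 2, 5} ∪ {1, 4}
  {2, 3, 4, 5}  = {2, 3, 4} ∪ {2, 3, 5}
  (now 17)
Step 3 (7 new):
  {1}  = {2, 3, 4, 5}ᶜ
  {3}  = {1, 2, 4, 5}ᶜ
  {5}  = {1, 2, 3, 4}ᶜ
  {2, 3}  = {1, 4, 5}ᶜ
  {2, 4}  = {4} ∪ {2}
  {3, 5}  = {1, 2, 4}ᶜ
  {1, 3, 4}  = {3, 4} ∪ {1, 4}
  (now 24)
Step 4 adds 8:
  {1, 2}  = {2} ∪ {1}
  {1, 3}  = {3} ∪ {1}
  {2, 5}  = {1, 3, 4}ᶜ
  {4, 5}  = {5} ∪ {4}
  {1, 2, 3}  = {2, 3} ∪ {1}
  {1, 3, 5}  = {2, 4}ᶜ
  {2, 4, 5}  = {5} ∪ {2, 4}
  {3, 4, 5}  = {3, 4} ∪ {5}
  (now 32)
Step 5: stable.

Hence σ(𝒢) has 32 members: { {}, {1}, {2}, {3}, {4}, {5}, {1, 2}, {1, 3}, {1, 4}, {1, 5}, {2, 3}, {2, 4}, {2, 5}, {3, 4}, {3, 5}, {4, 5}, {1, 2, 3}, {1, 2, 4}, {1, 2, 5}, {1, 3, 4}, {1, 3, 5}, {1, 4, 5}, {2, 3, 4}, {2, 3, 5}, {2, 4, 5}, {3, 4, 5}, {1, 2, 3, 4}, {1, 2, 3, 5}, {1, 2, 4, 5}, {1, 3, 4, 5}, {2, 3, 4, 5}, X }.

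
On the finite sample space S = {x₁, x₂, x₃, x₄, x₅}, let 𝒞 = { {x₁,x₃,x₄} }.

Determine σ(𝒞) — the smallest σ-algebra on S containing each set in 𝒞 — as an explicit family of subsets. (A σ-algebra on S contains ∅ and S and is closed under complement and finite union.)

σ(𝒞) (4 sets): { ∅, {x₂,x₅}, {x₁,x₃,x₄}, S }

Check:
Seed the family with 𝒞 together with ∅ and S: { ∅, {x₁,x₃,x₄}, S }.
Iteration 1: 1 new —
  {x₂,x₅}  = {x₁,x₃,x₄}ᶜ
  |family| = 4
Iteration 2: stable.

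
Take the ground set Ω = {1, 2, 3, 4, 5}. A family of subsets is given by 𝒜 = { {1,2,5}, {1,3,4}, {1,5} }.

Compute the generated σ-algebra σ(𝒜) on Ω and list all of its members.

Seed the family with 𝒜 together with ∅ and Ω: { {}, {1,5}, {1,2,5}, {1,3,4}, Ω }.
Iteration 1: +4 →
  {2,5}  = complement {1,3,4}
  {3,4}  = complement {1,2,5}
  {2,3,4}  = complement {1,5}
  {1,3,4,5}  = {1,3,4} ∪ {1,5}
Iteration 2. New:
  {2}  = complement {1,3,4,5}
  {1,2,3,4}  = {1,3,4} ∪ {2,3,4}
  {2,3,4,5}  = {2,5} ∪ {3,4}
Iteration 3. New:
  {1}  = complement {2,3,4,5}
  {5}  = complement {1,2,3,4}
Iteration 4: +2 →
  {1,2}  = {2} ∪ {1}
  {3,4,5}  = {3,4} ∪ {5}
Iteration 5: stable.

|σ(𝒜)| = 16.  σ(𝒜) = { {}, {1}, {2}, {5}, {1,2}, {1,5}, {2,5}, {3,4}, {1,2,5}, {1,3,4}, {2,3,4}, {3,4,5}, {1,2,3,4}, {1,3,4,5}, {2,3,4,5}, Ω }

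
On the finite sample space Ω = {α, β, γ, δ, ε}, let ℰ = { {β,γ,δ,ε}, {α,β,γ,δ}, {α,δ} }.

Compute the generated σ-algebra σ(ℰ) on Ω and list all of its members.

Answer: σ(ℰ) = { {}, {α}, {δ}, {ε}, {α,δ}, {α,ε}, {β,γ}, {δ,ε}, {α,β,γ}, {α,δ,ε}, {β,γ,δ}, {β,γ,ε}, {α,β,γ,δ}, {α,β,γ,ε}, {β,γ,δ,ε}, Ω }

Trace:
Seed the family with ℰ together with ∅ and Ω: { {}, {α,δ}, {α,β,γ,δ}, {β,γ,δ,ε}, Ω }.
Step 1 (3 new):
  {α}  = complement {β,γ,δ,ε}
  {ε}  = complement {α,β,γ,δ}
  {β,γ,ε}  = complement {α,δ}
  |family| = 8
Step 2: +3 →
  {α,ε}  = {ε} ∪ {α}
  {α,δ,ε}  = {α,δ} ∪ {ε}
  {α,β,γ,ε}  = {β,γ,ε} ∪ {α}
  |family| = 11
Step 3: 3 new —
  {δ}  = complement {α,β,γ,ε}
  {β,γ}  = complement {α,δ,ε}
  {β,γ,δ}  = complement {α,ε}
  |family| = 14
Step 4 (2 new):
  {δ,ε}  = {δ} ∪ {ε}
  {α,β,γ}  = {β,γ} ∪ {α}
  |family| = 16
Step 5: closed — nothing new.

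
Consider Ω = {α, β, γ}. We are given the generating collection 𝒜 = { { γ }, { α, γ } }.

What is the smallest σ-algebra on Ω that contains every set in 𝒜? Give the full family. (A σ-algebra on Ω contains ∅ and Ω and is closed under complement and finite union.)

Initial family (4 sets): { {  }, { γ }, { α, γ }, Ω }.
Step 1 adds 2:
  { β }  = complement { α, γ }
  { α, β }  = complement { γ }
  — 6 sets.
Step 2: +1 →
  { β, γ }  = { γ } ∪ { β }
  — 7 sets.
Step 3 (1 new):
  { α }  = complement { β, γ }
  — 8 sets.
After Step 4 the family is unchanged; done.

σ(𝒜) = { {  }, { α }, { β }, { γ }, { α, β }, { α, γ }, { β, γ }, Ω }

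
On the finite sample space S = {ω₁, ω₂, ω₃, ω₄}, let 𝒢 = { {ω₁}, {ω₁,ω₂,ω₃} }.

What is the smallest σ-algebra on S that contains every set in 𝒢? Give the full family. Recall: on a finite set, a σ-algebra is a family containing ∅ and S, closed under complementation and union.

Start: 𝒢 ∪ {∅, S} = { {}, {ω₁}, {ω₁,ω₂,ω₃}, S }.
Pass 1 (2 new):
  {ω₄}  = S∖{ω₁,ω₂,ω₃}
  {ω₂,ω₃,ω₄}  = S∖{ω₁}
  (now 6)
Pass 2. New:
  {ω₁,ω₄}  = {ω₄} ∪ {ω₁}
  (now 7)
Pass 3 (1 new):
  {ω₂,ω₃}  = S∖{ω₁,ω₄}
  (now 8)
Pass 4: stable.

Therefore σ(𝒢) = { {}, {ω₁}, {ω₄}, {ω₁,ω₄}, {ω₂,ω₃}, {ω₁,ω₂,ω₃}, {ω₂,ω₃,ω₄}, S } (|σ(𝒢)| = 8).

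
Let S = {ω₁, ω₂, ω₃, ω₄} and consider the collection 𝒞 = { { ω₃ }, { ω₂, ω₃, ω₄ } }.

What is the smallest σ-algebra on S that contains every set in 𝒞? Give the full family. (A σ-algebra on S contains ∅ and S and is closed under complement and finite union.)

Start: 𝒞 ∪ {∅, S} = { {}, { ω₃ }, { ω₂, ω₃, ω₄ }, S }.
Step 1 (2 new):
  { ω₁ }  = { ω₂, ω₃, ω₄ }ᶜ
  { ω₁, ω₂, ω₄ }  = { ω₃ }ᶜ
  [6 total]
Step 2 (1 new):
  { ω₁, ω₃ }  = { ω₃ } ∪ { ω₁ }
  [7 total]
Step 3 (1 new):
  { ω₂, ω₄ }  = { ω₁, ω₃ }ᶜ
  [8 total]
After Step 4 the family is unchanged; done.

Therefore σ(𝒞) = { {}, { ω₁ }, { ω₃ }, { ω₁, ω₃ }, { ω₂, ω₄ }, { ω₁, ω₂, ω₄ }, { ω₂, ω₃, ω₄ }, S } (|σ(𝒞)| = 8).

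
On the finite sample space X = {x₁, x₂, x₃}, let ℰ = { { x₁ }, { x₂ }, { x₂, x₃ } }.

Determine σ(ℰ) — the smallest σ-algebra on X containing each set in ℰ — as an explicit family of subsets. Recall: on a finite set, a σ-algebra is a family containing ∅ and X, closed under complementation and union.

σ(ℰ) = { ∅, { x₁ }, { x₂ }, { x₃ }, { x₁, x₂ }, { x₁, x₃ }, { x₂, x₃ }, X }

Check:
Begin from { ∅, { x₁ }, { x₂ }, { x₂, x₃ }, X } (that is, ℰ plus ∅ and X).
Round 1: 2 new —
  { x₁, x₂ }  = { x₂ } ∪ { x₁ }
  { x₁, x₃ }  = ᶜ of { x₂ }
  — 7 sets.
Round 2: +1 →
  { x₃ }  = ᶜ of { x₁, x₂ }
  — 8 sets.
Round 3: no new sets; the family is a σ-algebra.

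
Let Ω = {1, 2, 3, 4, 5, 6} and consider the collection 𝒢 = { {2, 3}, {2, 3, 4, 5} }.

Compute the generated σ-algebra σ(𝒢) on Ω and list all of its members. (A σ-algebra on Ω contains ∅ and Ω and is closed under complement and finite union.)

Answer: σ(𝒢) = { ∅, {1, 6}, {2, 3}, {4, 5}, {1, 2, 3, 6}, {1, 4, 5, 6}, {2, 3, 4, 5}, Ω }

Working:
Begin from { ∅, {2, 3}, {2, 3, 4, 5}, Ω } (that is, 𝒢 plus ∅ and Ω).
Round 1 (2 new):
  {1, 6}  = Ω∖{2, 3, 4, 5}
  {1, 4, 5, 6}  = Ω∖{2, 3}
  |family| = 6
Round 2: +1 →
  {1, 2, 3, 6}  = {2, 3} ∪ {1, 6}
  |family| = 7
Round 3: +1 →
  {4, 5}  = Ω∖{1, 2, 3, 6}
  |family| = 8
Round 4: stable.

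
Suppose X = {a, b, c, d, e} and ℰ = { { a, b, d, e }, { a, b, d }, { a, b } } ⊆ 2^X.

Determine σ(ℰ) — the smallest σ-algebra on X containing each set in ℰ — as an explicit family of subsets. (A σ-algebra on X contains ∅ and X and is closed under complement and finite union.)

σ(ℰ) = { {}, { c }, { d }, { e }, { a, b }, { c, d }, { c, e }, { d, e }, { a, b, c }, { a, b, d }, { a, b, e }, { c, d, e }, { a, b, c, d }, { a, b, c, e }, { a, b, d, e }, X }

Working:
Take S₀ = ℰ ∪ {∅, X} = { {}, { a, b }, { a, b, d }, { a, b, d, e }, X }.
Pass 1 adds 3:
  { c }  = { a, b, d, e }ᶜ
  { c, e }  = { a, b, d }ᶜ
  { c, d, e }  = { a, b }ᶜ
  — 8 sets.
Pass 2 (3 new):
  { a, b, c }  = { c } ∪ { a, b }
  { a, b, c, d }  = { c } ∪ { a, b, d }
  { a, b, c, e }  = { c, e } ∪ { a, b }
  — 11 sets.
Pass 3. New:
  { d }  = { a, b, c, e }ᶜ
  { e }  = { a, b, c, d }ᶜ
  { d, e }  = { a, b, c }ᶜ
  — 14 sets.
Pass 4: +2 →
  { c, d }  = { c } ∪ { d }
  { a, b, e }  = { a, b } ∪ { e }
  — 16 sets.
Pass 5: stable.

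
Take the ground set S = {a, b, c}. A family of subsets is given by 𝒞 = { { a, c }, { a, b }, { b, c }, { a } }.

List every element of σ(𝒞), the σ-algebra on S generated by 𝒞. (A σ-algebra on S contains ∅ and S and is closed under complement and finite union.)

Take S₀ = 𝒞 ∪ {∅, S} = { ∅, { a }, { a, b }, { a, c }, { b, c }, S }.
Iteration 1 adds 2:
  { b }  = ᶜ of { a, c }
  { c }  = ᶜ of { a, b }
Iteration 2: no new sets; the family is a σ-algebra.

|σ(𝒞)| = 8.  σ(𝒞) = { ∅, { a }, { b }, { c }, { a, b }, { a, c }, { b, c }, S }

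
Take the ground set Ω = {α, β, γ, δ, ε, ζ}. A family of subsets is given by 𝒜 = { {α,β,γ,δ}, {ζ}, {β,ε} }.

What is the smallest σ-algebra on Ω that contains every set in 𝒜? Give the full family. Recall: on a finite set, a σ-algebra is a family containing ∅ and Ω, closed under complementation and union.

σ(𝒜) = { ∅, {β}, {ε}, {ζ}, {β,ε}, {β,ζ}, {ε,ζ}, {α,γ,δ}, {β,ε,ζ}, {α,β,γ,δ}, {α,γ,δ,ε}, {α,γ,δ,ζ}, {α,β,γ,δ,ε}, {α,β,γ,δ,ζ}, {α,γ,δ,ε,ζ}, Ω }

Check:
Start: 𝒜 ∪ {∅, Ω} = { ∅, {ζ}, {β,ε}, {α,β,γ,δ}, Ω }.
Iteration 1: 5 new —
  {ε,ζ}  = {α,β,γ,δ}ᶜ
  {β,ε,ζ}  = {β,ε} ∪ {ζ}
  {α,γ,δ,ζ}  = {β,ε}ᶜ
  {α,β,γ,δ,ε}  = {ζ}ᶜ
  {α,β,γ,δ,ζ}  = {α,β,γ,δ} ∪ {ζ}
Iteration 2: 3 new —
  {ε}  = {α,β,γ,δ,ζ}ᶜ
  {α,γ,δ}  = {β,ε,ζ}ᶜ
  {α,γ,δ,ε,ζ}  = {ε,ζ} ∪ {α,γ,δ,ζ}
Iteration 3 adds 2:
  {β}  = {α,γ,δ,ε,ζ}ᶜ
  {α,γ,δ,ε}  = {α,γ,δ} ∪ {ε}
Iteration 4 adds 1:
  {β,ζ}  = {α,γ,δ,ε}ᶜ
Iteration 5: closed — nothing new.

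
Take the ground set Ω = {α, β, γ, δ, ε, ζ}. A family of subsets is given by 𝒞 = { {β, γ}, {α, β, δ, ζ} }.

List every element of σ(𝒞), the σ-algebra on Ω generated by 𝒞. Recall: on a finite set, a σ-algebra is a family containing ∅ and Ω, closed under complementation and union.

|σ(𝒞)| = 16.  σ(𝒞) = { {}, {β}, {γ}, {ε}, {β, γ}, {β, ε}, {γ, ε}, {α, δ, ζ}, {β, γ, ε}, {α, β, δ, ζ}, {α, γ, δ, ζ}, {α, δ, ε, ζ}, {α, β, γ, δ, ζ}, {α, β, δ, ε, ζ}, {α, γ, δ, ε, ζ}, Ω }

Derivation:
Seed the family with 𝒞 together with ∅ and Ω: { {}, {β, γ}, {α, β, δ, ζ}, Ω }.
Iteration 1 adds 3:
  {γ, ε}  = complement {α, β, δ, ζ}
  {α, δ, ε, ζ}  = complement {β, γ}
  {α, β, γ, δ, ζ}  = {α, β, δ, ζ} ∪ {β, γ}
  — 7 sets.
Iteration 2: +4 →
  {ε}  = complement {α, β, γ, δ, ζ}
  {β, γ, ε}  = {β, γ} ∪ {γ, ε}
  {α, β, δ, ε, ζ}  = {α, β, δ, ζ} ∪ {α, δ, ε, ζ}
  {α, γ, δ, ε, ζ}  = {γ, ε} ∪ {α, δ, ε, ζ}
  — 11 sets.
Iteration 3 adds 3:
  {β}  = complement {α, γ, δ, ε, ζ}
  {γ}  = complement {α, β, δ, ε, ζ}
  {α, δ, ζ}  = complement {β, γ, ε}
  — 14 sets.
Iteration 4 adds 2:
  {β, ε}  = {β} ∪ {ε}
  {α, γ, δ, ζ}  = {γ} ∪ {α, δ, ζ}
  — 16 sets.
Iteration 5: no new sets; the family is a σ-algebra.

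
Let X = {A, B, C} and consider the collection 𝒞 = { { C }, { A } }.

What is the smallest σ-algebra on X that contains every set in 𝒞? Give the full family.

Take S₀ = 𝒞 ∪ {∅, X} = { {  }, { A }, { C }, X }.
Iteration 1: +3 →
  { A, B }  = complement { C }
  { A, C }  = { C } ∪ { A }
  { B, C }  = complement { A }
  — 7 sets.
Iteration 2. New:
  { B }  = complement { A, C }
  — 8 sets.
Iteration 3: already closed under ᶜ and ∪.

Therefore σ(𝒞) = { {  }, { A }, { B }, { C }, { A, B }, { A, C }, { B, C }, X } (|σ(𝒞)| = 8).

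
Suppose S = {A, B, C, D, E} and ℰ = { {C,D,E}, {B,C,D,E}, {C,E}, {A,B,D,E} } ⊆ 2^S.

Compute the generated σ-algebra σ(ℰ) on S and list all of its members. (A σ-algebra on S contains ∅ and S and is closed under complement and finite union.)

Initial family (6 sets): { ∅, {C,E}, {C,D,E}, {A,B,D,E}, {B,C,D,E}, S }.
Pass 1: +4 →
  {A}  = complement {B,C,D,E}
  {C}  = complement {A,B,D,E}
  {A,B}  = complement {C,D,E}
  {A,B,D}  = complement {C,E}
  |family| = 10
Pass 2 (6 new):
  {A,C}  = {C} ∪ {A}
  {A,B,C}  = {A,B} ∪ {C}
  {A,C,E}  = {C,E} ∪ {A}
  {A,B,C,D}  = {A,B,D} ∪ {C}
  {A,B,C,E}  = {A,B} ∪ {C,E}
  {A,C,D,E}  = {C,D,E} ∪ {A}
  |family| = 16
Pass 3. New:
  {B}  = complement {A,C,D,E}
  {D}  = complement {A,B,C,E}
  {E}  = complement {A,B,C,D}
  {B,D}  = complement {A,C,E}
  {D,E}  = complement {A,B,C}
  {B,D,E}  = complement {A,C}
  |family| = 22
Pass 4 (10 new):
  {A,D}  = {D} ∪ {A}
  {A,E}  = {E} ∪ {A}
  {B,C}  = {B} ∪ {C}
  {B,E}  = {B} ∪ {E}
  {C,D}  = {C} ∪ {D}
  {A,B,E}  = {A,B} ∪ {E}
  {A,C,D}  = {A,C} ∪ {D}
  {A,D,E}  = {D,E} ∪ {A}
  {B,C,D}  = {C} ∪ {B,D}
  {B,C,E}  = {B} ∪ {C,E}
  |family| = 32
After Pass 5 the family is unchanged; done.

Hence σ(ℰ) has 32 members: { ∅, {A}, {B}, {C}, {D}, {E}, {A,B}, {A,C}, {A,D}, {A,E}, {B,C}, {B,D}, {B,E}, {C,D}, {C,E}, {D,E}, {A,B,C}, {A,B,D}, {A,B,E}, {A,C,D}, {A,C,E}, {A,D,E}, {B,C,D}, {B,C,E}, {B,D,E}, {C,D,E}, {A,B,C,D}, {A,B,C,E}, {A,B,D,E}, {A,C,D,E}, {B,C,D,E}, S }.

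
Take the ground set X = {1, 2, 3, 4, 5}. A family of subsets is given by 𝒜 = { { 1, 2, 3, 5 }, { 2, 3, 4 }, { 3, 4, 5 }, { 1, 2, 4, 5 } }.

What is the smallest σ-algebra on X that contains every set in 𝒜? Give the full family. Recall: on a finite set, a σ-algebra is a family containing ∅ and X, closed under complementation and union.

Seed the family with 𝒜 together with ∅ and X: { {}, { 2, 3, 4 }, { 3, 4, 5 }, { 1, 2, 3, 5 }, { 1, 2, 4, 5 }, X }.
Pass 1. New:
  { 3 }  = { 1, 2, 4, 5 }ᶜ
  { 4 }  = { 1, 2, 3, 5 }ᶜ
  { 1, 2 }  = { 3, 4, 5 }ᶜ
  { 1, 5 }  = { 2, 3, 4 }ᶜ
  { 2, 3, 4, 5 }  = { 3, 4, 5 } ∪ { 2, 3, 4 }
  — 11 sets.
Pass 2. New:
  { 1 }  = { 2, 3, 4, 5 }ᶜ
  { 3, 4 }  = { 3 } ∪ { 4 }
  { 1, 2, 3 }  = { 1, 2 } ∪ { 3 }
  { 1, 2, 4 }  = { 1, 2 } ∪ { 4 }
  { 1, 2, 5 }  = { 1, 2 } ∪ { 1, 5 }
  { 1, 3, 5 }  = { 3 } ∪ { 1, 5 }
  { 1, 4, 5 }  = { 1, 5 } ∪ { 4 }
  { 1, 2, 3, 4 }  = { 2, 3, 4 } ∪ { 1, 2 }
  { 1, 3, 4, 5 }  = { 3, 4, 5 } ∪ { 1, 5 }
  — 20 sets.
Pass 3: 9 new —
  { 2 }  = { 1, 3, 4, 5 }ᶜ
  { 5 }  = { 1, 2, 3, 4 }ᶜ
  { 1, 3 }  = { 3 } ∪ { 1 }
  { 1, 4 }  = { 4 } ∪ { 1 }
  { 2, 3 }  = { 1, 4, 5 }ᶜ
  { 2, 4 }  = { 1, 3, 5 }ᶜ
  { 3, 5 }  = { 1, 2, 4 }ᶜ
  { 4, 5 }  = { 1, 2, 3 }ᶜ
  { 1, 3, 4 }  = { 3, 4 } ∪ { 1 }
  — 29 sets.
Pass 4. New:
  { 2, 5 }  = { 1, 3, 4 }ᶜ
  { 2, 3, 5 }  = { 1, 4 }ᶜ
  { 2, 4, 5 }  = { 1, 3 }ᶜ
  — 32 sets.
After Pass 5 the family is unchanged; done.

Hence σ(𝒜) has 32 members: { {}, { 1 }, { 2 }, { 3 }, { 4 }, { 5 }, { 1, 2 }, { 1, 3 }, { 1, 4 }, { 1, 5 }, { 2, 3 }, { 2, 4 }, { 2, 5 }, { 3, 4 }, { 3, 5 }, { 4, 5 }, { 1, 2, 3 }, { 1, 2, 4 }, { 1, 2, 5 }, { 1, 3, 4 }, { 1, 3, 5 }, { 1, 4, 5 }, { 2, 3, 4 }, { 2, 3, 5 }, { 2, 4, 5 }, { 3, 4, 5 }, { 1, 2, 3, 4 }, { 1, 2, 3, 5 }, { 1, 2, 4, 5 }, { 1, 3, 4, 5 }, { 2, 3, 4, 5 }, X }.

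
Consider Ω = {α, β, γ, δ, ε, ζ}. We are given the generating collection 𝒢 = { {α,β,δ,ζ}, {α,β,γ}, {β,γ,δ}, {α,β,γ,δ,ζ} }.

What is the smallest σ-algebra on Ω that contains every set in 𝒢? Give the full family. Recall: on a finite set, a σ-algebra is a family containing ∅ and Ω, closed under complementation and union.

|σ(𝒢)| = 64.  σ(𝒢) = { {}, {α}, {β}, {γ}, {δ}, {ε}, {ζ}, {α,β}, {α,γ}, {α,δ}, {α,ε}, {α,ζ}, {β,γ}, {β,δ}, {β,ε}, {β,ζ}, {γ,δ}, {γ,ε}, {γ,ζ}, {δ,ε}, {δ,ζ}, {ε,ζ}, {α,β,γ}, {α,β,δ}, {α,β,ε}, {α,β,ζ}, {α,γ,δ}, {α,γ,ε}, {α,γ,ζ}, {α,δ,ε}, {α,δ,ζ}, {α,ε,ζ}, {β,γ,δ}, {β,γ,ε}, {β,γ,ζ}, {β,δ,ε}, {β,δ,ζ}, {β,ε,ζ}, {γ,δ,ε}, {γ,δ,ζ}, {γ,ε,ζ}, {δ,ε,ζ}, {α,β,γ,δ}, {α,β,γ,ε}, {α,β,γ,ζ}, {α,β,δ,ε}, {α,β,δ,ζ}, {α,β,ε,ζ}, {α,γ,δ,ε}, {α,γ,δ,ζ}, {α,γ,ε,ζ}, {α,δ,ε,ζ}, {β,γ,δ,ε}, {β,γ,δ,ζ}, {β,γ,ε,ζ}, {β,δ,ε,ζ}, {γ,δ,ε,ζ}, {α,β,γ,δ,ε}, {α,β,γ,δ,ζ}, {α,β,γ,ε,ζ}, {α,β,δ,ε,ζ}, {α,γ,δ,ε,ζ}, {β,γ,δ,ε,ζ}, Ω }

Derivation:
Seed the family with 𝒢 together with ∅ and Ω: { {}, {α,β,γ}, {β,γ,δ}, {α,β,δ,ζ}, {α,β,γ,δ,ζ}, Ω }.
Iteration 1: +5 →
  {ε}  = ᶜ of {α,β,γ,δ,ζ}
  {γ,ε}  = ᶜ of {α,β,δ,ζ}
  {α,ε,ζ}  = ᶜ of {β,γ,δ}
  {δ,ε,ζ}  = ᶜ of {α,β,γ}
  {α,β,γ,δ}  = {α,β,γ} ∪ {β,γ,δ}
  |family| = 11
Iteration 2: +10 →
  {ε,ζ}  = ᶜ of {α,β,γ,δ}
  {α,β,γ,ε}  = {α,β,γ} ∪ {ε}
  {α,γ,ε,ζ}  = {α,ε,ζ} ∪ {γ,ε}
  {α,δ,ε,ζ}  = {α,ε,ζ} ∪ {δ,ε,ζ}
  {β,γ,δ,ε}  = {β,γ,δ} ∪ {ε}
  {γ,δ,ε,ζ}  = {γ,ε} ∪ {δ,ε,ζ}
  {α,β,γ,δ,ε}  = {ε} ∪ {α,β,γ,δ}
  {α,β,γ,ε,ζ}  = {α,β,γ} ∪ {α,ε,ζ}
  {α,β,δ,ε,ζ}  = {α,β,δ,ζ} ∪ {ε}
  {β,γ,δ,ε,ζ}  = {β,γ,δ} ∪ {δ,ε,ζ}
  |family| = 21
Iteration 3: +11 →
  {α}  = ᶜ of {β,γ,δ,ε,ζ}
  {γ}  = ᶜ of {α,β,δ,ε,ζ}
  {δ}  = ᶜ of {α,β,γ,ε,ζ}
  {ζ}  = ᶜ of {α,β,γ,δ,ε}
  {α,β}  = ᶜ of {γ,δ,ε,ζ}
  {α,ζ}  = ᶜ of {β,γ,δ,ε}
  {β,γ}  = ᶜ of {α,δ,ε,ζ}
  {β,δ}  = ᶜ of {α,γ,ε,ζ}
  {δ,ζ}  = ᶜ of {α,β,γ,ε}
  {γ,ε,ζ}  = {ε,ζ} ∪ {γ,ε}
  {α,γ,δ,ε,ζ}  = {α,δ,ε,ζ} ∪ {γ,ε}
  |family| = 32
Iteration 4. New:
  {β}  = ᶜ of {α,γ,δ,ε,ζ}
  {α,γ}  = {α} ∪ {γ}
  {α,δ}  = {α} ∪ {δ}
  {α,ε}  = {α} ∪ {ε}
  {γ,δ}  = {γ} ∪ {δ}
  {γ,ζ}  = {ζ} ∪ {γ}
  {δ,ε}  = {ε} ∪ {δ}
  {α,β,δ}  = ᶜ of {γ,ε,ζ}
  {α,β,ε}  = {α,β} ∪ {ε}
  {α,β,ζ}  = {α,β} ∪ {α,ζ}
  {α,γ,ε}  = {α} ∪ {γ,ε}
  {α,γ,ζ}  = {α,ζ} ∪ {γ}
  {α,δ,ζ}  = {α} ∪ {δ,ζ}
  {β,γ,ε}  = {ε} ∪ {β,γ}
  {β,γ,ζ}  = {ζ} ∪ {β,γ}
  {β,δ,ε}  = {ε} ∪ {β,δ}
  {β,δ,ζ}  = {ζ} ∪ {β,δ}
  {γ,δ,ε}  = {γ,ε} ∪ {δ}
  {γ,δ,ζ}  = {γ} ∪ {δ,ζ}
  {α,β,γ,ζ}  = {α,β,γ} ∪ {α,ζ}
  {α,β,ε,ζ}  = {ε,ζ} ∪ {α,β}
  {β,γ,δ,ζ}  = {ζ} ∪ {β,γ,δ}
  {β,γ,ε,ζ}  = {ε,ζ} ∪ {β,γ}
  {β,δ,ε,ζ}  = {ε,ζ} ∪ {β,δ}
  |family| = 56
Iteration 5 (8 new):
  {β,ε}  = {β} ∪ {ε}
  {β,ζ}  = {β} ∪ {ζ}
  {α,γ,δ}  = {γ,δ} ∪ {α,δ}
  {α,δ,ε}  = ᶜ of {β,γ,ζ}
  {β,ε,ζ}  = {ε,ζ} ∪ {β}
  {α,β,δ,ε}  = ᶜ of {γ,ζ}
  {α,γ,δ,ε}  = {γ,δ,ε} ∪ {α,γ,ε}
  {α,γ,δ,ζ}  = {γ,δ} ∪ {α,γ,ζ}
  |family| = 64
Iteration 6: closed — nothing new.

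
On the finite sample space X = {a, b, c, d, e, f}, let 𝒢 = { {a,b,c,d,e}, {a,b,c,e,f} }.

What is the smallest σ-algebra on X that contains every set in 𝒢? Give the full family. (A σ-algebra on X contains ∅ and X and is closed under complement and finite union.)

σ(𝒢) (8 sets): { {}, {d}, {f}, {d,f}, {a,b,c,e}, {a,b,c,d,e}, {a,b,c,e,f}, X }

Working:
Take S₀ = 𝒢 ∪ {∅, X} = { {}, {a,b,c,d,e}, {a,b,c,e,f}, X }.
Pass 1 adds 2:
  {d}  = X∖{a,b,c,e,f}
  {f}  = X∖{a,b,c,d,e}
Pass 2: 1 new —
  {d,f}  = {d} ∪ {f}
Pass 3: +1 →
  {a,b,c,e}  = X∖{d,f}
Pass 4: closed — nothing new.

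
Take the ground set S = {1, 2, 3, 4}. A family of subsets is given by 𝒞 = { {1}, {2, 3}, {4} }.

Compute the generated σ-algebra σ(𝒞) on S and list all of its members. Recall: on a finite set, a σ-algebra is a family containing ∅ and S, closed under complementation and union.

Start: 𝒞 ∪ {∅, S} = { ∅, {1}, {4}, {2, 3}, S }.
Pass 1 adds 3:
  {1, 4}  = S∖{2, 3}
  {1, 2, 3}  = S∖{4}
  {2, 3, 4}  = S∖{1}
  (now 8)
Pass 2 adds nothing — fixpoint reached.

Hence σ(𝒞) has 8 members: { ∅, {1}, {4}, {1, 4}, {2, 3}, {1, 2, 3}, {2, 3, 4}, S }.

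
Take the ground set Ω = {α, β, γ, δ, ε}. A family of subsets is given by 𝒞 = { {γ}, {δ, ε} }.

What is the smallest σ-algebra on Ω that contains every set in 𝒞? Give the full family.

Begin from { ∅, {γ}, {δ, ε}, Ω } (that is, 𝒞 plus ∅ and Ω).
Iteration 1. New:
  {α, β, γ}  = ᶜ of {δ, ε}
  {γ, δ, ε}  = {γ} ∪ {δ, ε}
  {α, β, δ, ε}  = ᶜ of {γ}
  (now 7)
Iteration 2. New:
  {α, β}  = ᶜ of {γ, δ, ε}
  (now 8)
Iteration 3: closed — nothing new.

|σ(𝒞)| = 8.  σ(𝒞) = { ∅, {γ}, {α, β}, {δ, ε}, {α, β, γ}, {γ, δ, ε}, {α, β, δ, ε}, Ω }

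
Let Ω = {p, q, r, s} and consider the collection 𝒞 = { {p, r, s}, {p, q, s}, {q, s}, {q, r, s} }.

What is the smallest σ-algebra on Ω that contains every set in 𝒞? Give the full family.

σ(𝒞) (16 sets): { {}, {p}, {q}, {r}, {s}, {p, q}, {p, r}, {p, s}, {q, r}, {q, s}, {r, s}, {p, q, r}, {p, q, s}, {p, r, s}, {q, r, s}, Ω }

Trace:
Initial family (6 sets): { {}, {q, s}, {p, q, s}, {p, r, s}, {q, r, s}, Ω }.
Pass 1. New:
  {p}  = Ω∖{q, r, s}
  {q}  = Ω∖{p, r, s}
  {r}  = Ω∖{p, q, s}
  {p, r}  = Ω∖{q, s}
  [10 total]
Pass 2 adds 3:
  {p, q}  = {q} ∪ {p}
  {q, r}  = {q} ∪ {r}
  {p, q, r}  = {q} ∪ {p, r}
  [13 total]
Pass 3 adds 3:
  {s}  = Ω∖{p, q, r}
  {p, s}  = Ω∖{q, r}
  {r, s}  = Ω∖{p, q}
  [16 total]
Pass 4: already closed under ᶜ and ∪.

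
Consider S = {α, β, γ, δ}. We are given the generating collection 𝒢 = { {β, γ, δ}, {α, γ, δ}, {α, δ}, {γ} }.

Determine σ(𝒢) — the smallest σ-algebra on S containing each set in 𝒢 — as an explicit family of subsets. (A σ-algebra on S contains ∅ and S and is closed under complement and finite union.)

Seed the family with 𝒢 together with ∅ and S: { {}, {γ}, {α, δ}, {α, γ, δ}, {β, γ, δ}, S }.
Step 1: +4 →
  {α}  = {β, γ, δ}ᶜ
  {β}  = {α, γ, δ}ᶜ
  {β, γ}  = {α, δ}ᶜ
  {α, β, δ}  = {γ}ᶜ
  — 10 sets.
Step 2: 3 new —
  {α, β}  = {β} ∪ {α}
  {α, γ}  = {γ} ∪ {α}
  {α, β, γ}  = {β, γ} ∪ {α}
  — 13 sets.
Step 3 adds 3:
  {δ}  = {α, β, γ}ᶜ
  {β, δ}  = {α, γ}ᶜ
  {γ, δ}  = {α, β}ᶜ
  — 16 sets.
Step 4: closed — nothing new.

|σ(𝒢)| = 16.  σ(𝒢) = { {}, {α}, {β}, {γ}, {δ}, {α, β}, {α, γ}, {α, δ}, {β, γ}, {β, δ}, {γ, δ}, {α, β, γ}, {α, β, δ}, {α, γ, δ}, {β, γ, δ}, S }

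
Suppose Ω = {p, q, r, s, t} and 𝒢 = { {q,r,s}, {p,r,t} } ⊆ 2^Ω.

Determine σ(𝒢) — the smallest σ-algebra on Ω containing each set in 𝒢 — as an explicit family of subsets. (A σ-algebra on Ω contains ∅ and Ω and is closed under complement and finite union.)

Seed the family with 𝒢 together with ∅ and Ω: { {}, {p,r,t}, {q,r,s}, Ω }.
Iteration 1. New:
  {p,t}  = ᶜ of {q,r,s}
  {q,s}  = ᶜ of {p,r,t}
Iteration 2 (1 new):
  {p,q,s,t}  = {p,t} ∪ {q,s}
Iteration 3: 1 new —
  {r}  = ᶜ of {p,q,s,t}
Iteration 4: stable.

Hence σ(𝒢) has 8 members: { {}, {r}, {p,t}, {q,s}, {p,r,t}, {q,r,s}, {p,q,s,t}, Ω }.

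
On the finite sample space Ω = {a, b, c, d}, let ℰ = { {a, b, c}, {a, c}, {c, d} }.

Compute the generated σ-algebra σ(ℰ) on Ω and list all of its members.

Initial family (5 sets): { {}, {a, c}, {c, d}, {a, b, c}, Ω }.
Iteration 1 adds 4:
  {d}  = {a, b, c}ᶜ
  {a, b}  = {c, d}ᶜ
  {b, d}  = {a, c}ᶜ
  {a, c, d}  = {c, d} ∪ {a, c}
  [9 total]
Iteration 2 (3 new):
  {b}  = {a, c, d}ᶜ
  {a, b, d}  = {a, b} ∪ {d}
  {b, c, d}  = {c, d} ∪ {b, d}
  [12 total]
Iteration 3 (2 new):
  {a}  = {b, c, d}ᶜ
  {c}  = {a, b, d}ᶜ
  [14 total]
Iteration 4. New:
  {a, d}  = {d} ∪ {a}
  {b, c}  = {c} ∪ {b}
  [16 total]
Iteration 5: no new sets; the family is a σ-algebra.

Therefore σ(ℰ) = { {}, {a}, {b}, {c}, {d}, {a, b}, {a, c}, {a, d}, {b, c}, {b, d}, {c, d}, {a, b, c}, {a, b, d}, {a, c, d}, {b, c, d}, Ω } (|σ(ℰ)| = 16).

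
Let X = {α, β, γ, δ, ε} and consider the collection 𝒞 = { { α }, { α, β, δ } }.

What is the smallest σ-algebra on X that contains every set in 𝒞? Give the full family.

Answer: σ(𝒞) = { {  }, { α }, { β, δ }, { γ, ε }, { α, β, δ }, { α, γ, ε }, { β, γ, δ, ε }, X }

Derivation:
Initial family (4 sets): { {  }, { α }, { α, β, δ }, X }.
Round 1. New:
  { γ, ε }  = ᶜ of { α, β, δ }
  { β, γ, δ, ε }  = ᶜ of { α }
  (now 6)
Round 2: 1 new —
  { α, γ, ε }  = { γ, ε } ∪ { α }
  (now 7)
Round 3 (1 new):
  { β, δ }  = ᶜ of { α, γ, ε }
  (now 8)
After Round 4 the family is unchanged; done.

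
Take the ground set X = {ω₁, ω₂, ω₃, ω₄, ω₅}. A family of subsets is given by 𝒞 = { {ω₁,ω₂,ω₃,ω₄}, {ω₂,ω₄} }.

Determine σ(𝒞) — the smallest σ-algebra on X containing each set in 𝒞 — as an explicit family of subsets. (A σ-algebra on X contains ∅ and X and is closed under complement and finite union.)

Start: 𝒞 ∪ {∅, X} = { ∅, {ω₂,ω₄}, {ω₁,ω₂,ω₃,ω₄}, X }.
Round 1: 2 new —
  {ω₅}  = X∖{ω₁,ω₂,ω₃,ω₄}
  {ω₁,ω₃,ω₅}  = X∖{ω₂,ω₄}
Round 2. New:
  {ω₂,ω₄,ω₅}  = {ω₂,ω₄} ∪ {ω₅}
Round 3: 1 new —
  {ω₁,ω₃}  = X∖{ω₂,ω₄,ω₅}
Round 4 adds nothing — fixpoint reached.

Hence σ(𝒞) has 8 members: { ∅, {ω₅}, {ω₁,ω₃}, {ω₂,ω₄}, {ω₁,ω₃,ω₅}, {ω₂,ω₄,ω₅}, {ω₁,ω₂,ω₃,ω₄}, X }.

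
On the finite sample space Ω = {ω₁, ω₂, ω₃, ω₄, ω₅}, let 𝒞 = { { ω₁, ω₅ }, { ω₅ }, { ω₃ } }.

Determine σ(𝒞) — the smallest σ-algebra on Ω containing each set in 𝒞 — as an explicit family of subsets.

|σ(𝒞)| = 16.  σ(𝒞) = { {}, { ω₁ }, { ω₃ }, { ω₅ }, { ω₁, ω₃ }, { ω₁, ω₅ }, { ω₂, ω₄ }, { ω₃, ω₅ }, { ω₁, ω₂, ω₄ }, { ω₁, ω₃, ω₅ }, { ω₂, ω₃, ω₄ }, { ω₂, ω₄, ω₅ }, { ω₁, ω₂, ω₃, ω₄ }, { ω₁, ω₂, ω₄, ω₅ }, { ω₂, ω₃, ω₄, ω₅ }, Ω }

Check:
Start: 𝒞 ∪ {∅, Ω} = { {}, { ω₃ }, { ω₅ }, { ω₁, ω₅ }, Ω }.
Round 1 (5 new):
  { ω₃, ω₅ }  = { ω₃ } ∪ { ω₅ }
  { ω₁, ω₃, ω₅ }  = { ω₃ } ∪ { ω₁, ω₅ }
  { ω₂, ω₃, ω₄ }  = complement { ω₁, ω₅ }
  { ω₁, ω₂, ω₃, ω₄ }  = complement { ω₅ }
  { ω₁, ω₂, ω₄, ω₅ }  = complement { ω₃ }
  [10 total]
Round 2: +3 →
  { ω₂, ω₄ }  = complement { ω₁, ω₃, ω₅ }
  { ω₁, ω₂, ω₄ }  = complement { ω₃, ω₅ }
  { ω₂, ω₃, ω₄, ω₅ }  = { ω₂, ω₃, ω₄ } ∪ { ω₅ }
  [13 total]
Round 3: +2 →
  { ω₁ }  = complement { ω₂, ω₃, ω₄, ω₅ }
  { ω₂, ω₄, ω₅ }  = { ω₂, ω₄ } ∪ { ω₅ }
  [15 total]
Round 4. New:
  { ω₁, ω₃ }  = complement { ω₂, ω₄, ω₅ }
  [16 total]
Round 5: closed — nothing new.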